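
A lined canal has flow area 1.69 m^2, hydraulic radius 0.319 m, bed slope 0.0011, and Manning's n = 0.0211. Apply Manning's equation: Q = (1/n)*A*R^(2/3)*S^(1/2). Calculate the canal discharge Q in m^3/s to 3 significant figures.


Q = (1/0.0211) * 1.69 * 0.319^(2/3) * 0.0011^(1/2) = 1.24 m^3/s
Therefore the canal discharge Q = 1.24 m^3/s.


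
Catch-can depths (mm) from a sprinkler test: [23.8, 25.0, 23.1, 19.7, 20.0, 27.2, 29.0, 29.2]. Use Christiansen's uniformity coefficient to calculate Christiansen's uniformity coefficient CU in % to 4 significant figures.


Approach: apply Christiansen's uniformity coefficient, CU = (1 - mean_abs_deviation/mean)*100.
mean = 24.6250 mm
mean |d_i - mean| = 2.97500 mm
CU = (1 - 2.97500/24.6250)*100 = 87.92 %
Therefore Christiansen's uniformity coefficient CU = 87.92 %.


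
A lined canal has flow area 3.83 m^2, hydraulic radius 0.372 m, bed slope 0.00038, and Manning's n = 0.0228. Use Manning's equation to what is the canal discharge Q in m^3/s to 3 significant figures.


Approach: apply Manning's equation, Q = (1/n)*A*R^(2/3)*S^(1/2).
Q = (1/0.0228) * 3.83 * 0.372^(2/3) * 0.00038^(1/2) = 1.69 m^3/s
Therefore the canal discharge Q = 1.69 m^3/s.


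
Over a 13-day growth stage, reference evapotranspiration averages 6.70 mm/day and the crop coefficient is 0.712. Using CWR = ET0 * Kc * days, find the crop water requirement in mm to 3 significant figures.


CWR = 6.70 * 0.712 * 13 = 62.0 mm
Therefore the crop water requirement = 62.0 mm.


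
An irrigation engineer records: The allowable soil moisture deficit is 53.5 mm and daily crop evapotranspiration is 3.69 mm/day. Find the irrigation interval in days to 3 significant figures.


Approach: apply the irrigation interval relation, interval = SMD / ETc.
interval = 53.5 / 3.69 = 14.5 days
Therefore the irrigation interval = 14.5 days.


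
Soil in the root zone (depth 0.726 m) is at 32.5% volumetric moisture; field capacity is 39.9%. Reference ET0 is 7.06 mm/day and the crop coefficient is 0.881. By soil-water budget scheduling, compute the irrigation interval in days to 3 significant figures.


Approach: apply soil-water budget scheduling, SMD = (FC-theta)/100*depth*1000; ETc = ET0*Kc; interval = SMD/ETc.
Step 1 — soil moisture deficit:
  SMD = (39.9 - 32.5)/100 * 0.726 * 1000 = 53.724 mm
Step 2 — daily crop ET (ETc = ET0*Kc):
  ETc = 7.06 * 0.881 = 6.2199 mm/day
Step 3 — irrigation interval (SMD/ETc):
  interval = 53.724 / 6.2199 = 8.64 days
Therefore the irrigation interval = 8.64 days.


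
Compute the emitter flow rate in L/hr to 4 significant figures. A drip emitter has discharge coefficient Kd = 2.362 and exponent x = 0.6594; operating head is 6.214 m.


Approach: apply the emitter characteristic equation, q = Kd * h^x.
q = 2.362 * 6.214^0.6594 = 7.878 L/hr
Therefore the emitter flow rate = 7.878 L/hr.


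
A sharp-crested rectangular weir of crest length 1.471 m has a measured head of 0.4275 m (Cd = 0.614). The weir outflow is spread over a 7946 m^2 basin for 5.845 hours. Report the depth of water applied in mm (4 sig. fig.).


Approach: apply the rectangular weir equation with a volume-to-depth conversion, Q = (2/3)*Cd*L*sqrt(2g)*H^1.5; d = Q*t/A * 1000.
Step 1 — weir discharge:
  Q = (2/3)*0.614*1.471*sqrt(2*9.81)*0.4275^1.5 = 0.745493 m^3/s
Step 2 — volume: V = 0.745493 * 5.845*3600 = 15686.7 m^3
Step 3 — depth: d = V/A * 1000 = 15686.7/7946 * 1000 = 1974 mm
Therefore the depth of water applied = 1974 mm.


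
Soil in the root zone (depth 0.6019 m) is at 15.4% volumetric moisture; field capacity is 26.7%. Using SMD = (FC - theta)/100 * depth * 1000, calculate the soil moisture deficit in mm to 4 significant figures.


SMD = (26.7 - 15.4)/100 * 0.6019 * 1000 = 68.01 mm
Therefore the soil moisture deficit = 68.01 mm.


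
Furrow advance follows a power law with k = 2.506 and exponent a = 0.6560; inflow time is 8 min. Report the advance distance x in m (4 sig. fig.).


Approach: apply the power-law advance function, x = k*t^a.
x = 2.506 * 8^0.6560 = 9.804 m
Therefore the advance distance x = 9.804 m.


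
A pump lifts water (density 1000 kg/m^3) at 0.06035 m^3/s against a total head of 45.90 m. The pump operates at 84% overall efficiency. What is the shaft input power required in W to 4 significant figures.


Approach: apply hydraulic power then efficiency conversion, P = rho*g*Q*H; P_in = P/eta.
Step 1 — hydraulic power (P = rho*g*Q*H):
  P = 1000 * 9.81 * 0.06035 * 45.90 = 27174.3 W
Step 2 — input power: P_in = P/eta = 27174.3 / 0.84 = 32350 W
Therefore the shaft input power required = 32350 W.


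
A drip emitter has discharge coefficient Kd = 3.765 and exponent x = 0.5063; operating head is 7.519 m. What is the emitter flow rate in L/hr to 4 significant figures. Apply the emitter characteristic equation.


Approach: apply the emitter characteristic equation, q = Kd * h^x.
q = 3.765 * 7.519^0.5063 = 10.46 L/hr
Therefore the emitter flow rate = 10.46 L/hr.


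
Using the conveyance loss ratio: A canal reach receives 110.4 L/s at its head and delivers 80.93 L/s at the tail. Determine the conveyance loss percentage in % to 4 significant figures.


Approach: apply the conveyance loss ratio, loss% = ((Q_head - Q_tail)/Q_head)*100.
loss = ((110.4 - 80.93)/110.4)*100 = 26.69 %
Therefore the conveyance loss percentage = 26.69 %.


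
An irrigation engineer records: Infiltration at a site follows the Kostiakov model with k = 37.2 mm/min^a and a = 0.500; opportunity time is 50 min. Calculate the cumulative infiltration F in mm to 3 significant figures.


Approach: apply the Kostiakov infiltration equation, F = k*t^a.
F = 37.2 * 50^0.500 = 263 mm
Therefore the cumulative infiltration F = 263 mm.


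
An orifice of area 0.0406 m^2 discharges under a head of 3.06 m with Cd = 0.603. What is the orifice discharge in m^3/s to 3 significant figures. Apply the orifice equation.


Approach: apply the orifice equation, Q = Cd*A*sqrt(2*g*h).
Q = 0.603 * 0.0406 * sqrt(2*9.81*3.06) = 0.190 m^3/s
Therefore the orifice discharge = 0.190 m^3/s.


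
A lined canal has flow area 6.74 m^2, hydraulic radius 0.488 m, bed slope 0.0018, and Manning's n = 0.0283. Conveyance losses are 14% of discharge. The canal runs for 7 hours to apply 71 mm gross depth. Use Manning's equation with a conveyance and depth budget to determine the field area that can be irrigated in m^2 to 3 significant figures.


Approach: apply Manning's equation with a conveyance and depth budget, Q = (1/n)*A*R^(2/3)*S^(1/2); Q_field = Q*(1-loss); Area = Q_field*t/(d/1000).
Step 1 — canal discharge (Manning's equation):
  Q = (1/0.0283) * 6.74 * 0.488^(2/3) * 0.0018^(1/2) = 6.2631 m^3/s
Step 2 — delivered flow: Q_field = 6.2631*(1 - 14/100) = 5.3863 m^3/s
Step 3 — volume delivered: V = 5.3863 * 7*3600 = 135730 m^3
Step 4 — area served: A = V / (depth/1000) = 135730 / 0.071 = 1910000 m^2
Therefore the field area that can be irrigated = 1910000 m^2.


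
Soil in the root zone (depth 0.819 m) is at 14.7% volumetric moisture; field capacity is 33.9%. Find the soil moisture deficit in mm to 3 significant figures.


Approach: apply the soil moisture deficit relation, SMD = (FC - theta)/100 * depth * 1000.
SMD = (33.9 - 14.7)/100 * 0.819 * 1000 = 157 mm
Therefore the soil moisture deficit = 157 mm.


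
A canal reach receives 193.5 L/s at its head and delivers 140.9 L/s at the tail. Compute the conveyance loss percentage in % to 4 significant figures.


Approach: apply the conveyance loss ratio, loss% = ((Q_head - Q_tail)/Q_head)*100.
loss = ((193.5 - 140.9)/193.5)*100 = 27.18 %
Therefore the conveyance loss percentage = 27.18 %.


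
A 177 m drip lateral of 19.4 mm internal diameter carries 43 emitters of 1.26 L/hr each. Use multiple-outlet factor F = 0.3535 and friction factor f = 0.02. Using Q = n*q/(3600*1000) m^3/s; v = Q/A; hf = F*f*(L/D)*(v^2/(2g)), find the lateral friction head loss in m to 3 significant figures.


Q = 43*1.26/(3600*1000) = 1.5050e-05 m^3/s
A = pi*(19.4e-3/2)^2 = 2.9559e-04 m^2, so v = Q/A = 0.050915 m/s
hf = 0.3535*0.02*(177/0.0194)*(0.050915^2/(2*9.81)) = 0.00852 m
Therefore the lateral friction head loss = 0.00852 m.


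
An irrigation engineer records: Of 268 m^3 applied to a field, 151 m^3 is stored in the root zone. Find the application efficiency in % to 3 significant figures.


Approach: apply the application efficiency ratio, Ea = (stored/applied)*100.
Ea = (151/268)*100 = 56.3 %
Therefore the application efficiency = 56.3 %.


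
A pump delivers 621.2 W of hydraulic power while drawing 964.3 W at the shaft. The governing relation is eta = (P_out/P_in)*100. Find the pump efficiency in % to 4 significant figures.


eta = (621.2 / 964.3) * 100 = 64.42 %
Therefore the pump efficiency = 64.42 %.


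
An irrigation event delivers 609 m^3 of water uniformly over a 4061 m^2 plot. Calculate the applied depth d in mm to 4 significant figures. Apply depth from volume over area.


Approach: apply depth from volume over area, d = (V/A)*1000.
d = (609 / 4061) * 1000 = 150.0 mm
Therefore the applied depth d = 150.0 mm.


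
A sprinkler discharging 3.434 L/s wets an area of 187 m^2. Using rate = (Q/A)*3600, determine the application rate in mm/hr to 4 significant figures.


rate = (3.434 / 187) * 3600 = 66.11 mm/hr
Therefore the application rate = 66.11 mm/hr.


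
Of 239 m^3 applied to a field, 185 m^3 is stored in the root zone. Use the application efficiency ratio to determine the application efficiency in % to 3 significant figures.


Approach: apply the application efficiency ratio, Ea = (stored/applied)*100.
Ea = (185/239)*100 = 77.4 %
Therefore the application efficiency = 77.4 %.


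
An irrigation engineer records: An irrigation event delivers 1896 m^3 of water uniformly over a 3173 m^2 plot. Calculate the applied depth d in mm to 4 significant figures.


Approach: apply depth from volume over area, d = (V/A)*1000.
d = (1896 / 3173) * 1000 = 597.5 mm
Therefore the applied depth d = 597.5 mm.


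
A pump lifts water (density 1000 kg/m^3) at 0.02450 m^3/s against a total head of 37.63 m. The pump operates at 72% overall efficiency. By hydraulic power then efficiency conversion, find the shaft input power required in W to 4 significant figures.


Approach: apply hydraulic power then efficiency conversion, P = rho*g*Q*H; P_in = P/eta.
Step 1 — hydraulic power (P = rho*g*Q*H):
  P = 1000 * 9.81 * 0.02450 * 37.63 = 9044.18 W
Step 2 — input power: P_in = P/eta = 9044.18 / 0.72 = 12560 W
Therefore the shaft input power required = 12560 W.


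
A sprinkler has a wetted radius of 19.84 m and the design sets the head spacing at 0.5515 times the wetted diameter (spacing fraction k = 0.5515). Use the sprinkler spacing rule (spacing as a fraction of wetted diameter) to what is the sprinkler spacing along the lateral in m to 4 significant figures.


Approach: apply the sprinkler spacing rule (spacing as a fraction of wetted diameter), S = k*(2*R).
S = 0.5515 * (2 * 19.84) = 21.88 m
Therefore the sprinkler spacing along the lateral = 21.88 m.


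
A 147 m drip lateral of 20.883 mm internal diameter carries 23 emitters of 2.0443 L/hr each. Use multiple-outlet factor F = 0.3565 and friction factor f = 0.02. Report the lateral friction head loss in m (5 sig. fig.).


Approach: apply Darcy-Weisbach with the multiple-outlet F-factor, Q = n*q/(3600*1000) m^3/s; v = Q/A; hf = F*f*(L/D)*(v^2/(2g)).
Q = 23*2.0443/(3600*1000) = 1.306081e-05 m^3/s
A = pi*(20.883e-3/2)^2 = 3.425119e-04 m^2, so v = Q/A = 0.03813241 m/s
hf = 0.3565*0.02*(147/0.020883)*(0.03813241^2/(2*9.81)) = 0.0037197 m
Therefore the lateral friction head loss = 0.0037197 m.


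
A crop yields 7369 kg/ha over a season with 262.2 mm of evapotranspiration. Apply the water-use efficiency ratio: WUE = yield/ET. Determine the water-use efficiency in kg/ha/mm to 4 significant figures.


WUE = 7369 / 262.2 = 28.10 kg/ha/mm
Therefore the water-use efficiency = 28.10 kg/ha/mm.


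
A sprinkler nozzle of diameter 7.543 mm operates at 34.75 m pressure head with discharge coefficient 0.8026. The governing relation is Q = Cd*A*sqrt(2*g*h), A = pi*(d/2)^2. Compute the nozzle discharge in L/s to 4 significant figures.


A = pi*(7.543e-3/2)^2 = 4.46867e-05 m^2
Q = 0.8026 * 4.46867e-05 * sqrt(2*9.81*34.75) * 1000 = 0.9365 L/s
Therefore the nozzle discharge = 0.9365 L/s.


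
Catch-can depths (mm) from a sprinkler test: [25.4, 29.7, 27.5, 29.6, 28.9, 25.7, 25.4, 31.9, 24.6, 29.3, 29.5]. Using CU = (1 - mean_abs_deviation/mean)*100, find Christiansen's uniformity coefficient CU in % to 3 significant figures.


mean = 27.955 mm
mean |d_i - mean| = 2.0314 mm
CU = (1 - 2.0314/27.955)*100 = 92.7 %
Therefore Christiansen's uniformity coefficient CU = 92.7 %.


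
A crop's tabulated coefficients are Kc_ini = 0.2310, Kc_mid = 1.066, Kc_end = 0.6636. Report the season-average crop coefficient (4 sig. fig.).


Approach: apply a simple seasonal average, Kc_avg = (Kc_ini + Kc_mid + Kc_end)/3.
Kc_avg = (0.2310 + 1.066 + 0.6636)/3 = 0.6535
Therefore the season-average crop coefficient = 0.6535.


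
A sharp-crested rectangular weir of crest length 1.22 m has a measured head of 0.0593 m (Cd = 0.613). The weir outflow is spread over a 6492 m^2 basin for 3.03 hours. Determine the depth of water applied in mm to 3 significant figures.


Approach: apply the rectangular weir equation with a volume-to-depth conversion, Q = (2/3)*Cd*L*sqrt(2g)*H^1.5; d = Q*t/A * 1000.
Step 1 — weir discharge:
  Q = (2/3)*0.613*1.22*sqrt(2*9.81)*0.0593^1.5 = 0.031890 m^3/s
Step 2 — volume: V = 0.031890 * 3.03*3600 = 347.86 m^3
Step 3 — depth: d = V/A * 1000 = 347.86/6492 * 1000 = 53.6 mm
Therefore the depth of water applied = 53.6 mm.


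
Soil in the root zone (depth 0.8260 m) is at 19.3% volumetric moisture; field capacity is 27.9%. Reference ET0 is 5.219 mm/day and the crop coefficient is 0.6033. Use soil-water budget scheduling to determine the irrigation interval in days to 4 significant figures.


Approach: apply soil-water budget scheduling, SMD = (FC-theta)/100*depth*1000; ETc = ET0*Kc; interval = SMD/ETc.
Step 1 — soil moisture deficit:
  SMD = (27.9 - 19.3)/100 * 0.8260 * 1000 = 71.0360 mm
Step 2 — daily crop ET (ETc = ET0*Kc):
  ETc = 5.219 * 0.6033 = 3.14862 mm/day
Step 3 — irrigation interval (SMD/ETc):
  interval = 71.0360 / 3.14862 = 22.56 days
Therefore the irrigation interval = 22.56 days.


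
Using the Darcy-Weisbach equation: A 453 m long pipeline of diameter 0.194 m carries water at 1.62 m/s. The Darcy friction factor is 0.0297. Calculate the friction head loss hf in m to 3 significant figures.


Approach: apply the Darcy-Weisbach equation, hf = f*(L/D)*(v^2/(2g)).
hf = 0.0297 * (453/0.194) * (1.62^2 / (2*9.81))
hf = 9.28 m
Therefore the friction head loss hf = 9.28 m.


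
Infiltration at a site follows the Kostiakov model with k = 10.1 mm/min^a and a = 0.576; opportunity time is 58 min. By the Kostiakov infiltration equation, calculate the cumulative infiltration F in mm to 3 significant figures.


Approach: apply the Kostiakov infiltration equation, F = k*t^a.
F = 10.1 * 58^0.576 = 105 mm
Therefore the cumulative infiltration F = 105 mm.


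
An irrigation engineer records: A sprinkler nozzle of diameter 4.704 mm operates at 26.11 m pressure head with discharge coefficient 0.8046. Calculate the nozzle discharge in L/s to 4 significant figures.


Approach: apply the orifice equation, Q = Cd*A*sqrt(2*g*h), A = pi*(d/2)^2.
A = pi*(4.704e-3/2)^2 = 1.73790e-05 m^2
Q = 0.8046 * 1.73790e-05 * sqrt(2*9.81*26.11) * 1000 = 0.3165 L/s
Therefore the nozzle discharge = 0.3165 L/s.


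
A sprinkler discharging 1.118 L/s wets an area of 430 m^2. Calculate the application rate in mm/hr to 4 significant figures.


Approach: apply the application rate relation, rate = (Q/A)*3600.
rate = (1.118 / 430) * 3600 = 9.360 mm/hr
Therefore the application rate = 9.360 mm/hr.


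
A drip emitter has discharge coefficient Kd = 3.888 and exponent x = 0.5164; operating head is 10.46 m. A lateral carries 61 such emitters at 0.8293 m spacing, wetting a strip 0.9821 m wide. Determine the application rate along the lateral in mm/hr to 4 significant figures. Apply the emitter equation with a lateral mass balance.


Approach: apply the emitter equation with a lateral mass balance, q = Kd*h^x; Q = n*q; rate = Q/(n*spacing*width).
Step 1 — single emitter flow (q = Kd*h^x):
  q = 3.888 * 10.46^0.5164 = 13.0681 L/hr
Step 2 — total lateral flow: Q = 61 * 13.0681 = 797.154 L/hr
Step 3 — wetted area: A = 61 * 0.8293 * 0.9821 = 49.6818 m^2
Step 4 — application rate: Q/A = 797.154/49.6818 = 16.05 mm/hr
Therefore the application rate along the lateral = 16.05 mm/hr.


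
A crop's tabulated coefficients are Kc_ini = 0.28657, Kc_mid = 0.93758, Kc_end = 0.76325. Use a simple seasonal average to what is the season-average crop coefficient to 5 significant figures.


Approach: apply a simple seasonal average, Kc_avg = (Kc_ini + Kc_mid + Kc_end)/3.
Kc_avg = (0.28657 + 0.93758 + 0.76325)/3 = 0.66247
Therefore the season-average crop coefficient = 0.66247.


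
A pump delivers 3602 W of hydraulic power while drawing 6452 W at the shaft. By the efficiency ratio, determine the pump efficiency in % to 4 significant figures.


Approach: apply the efficiency ratio, eta = (P_out/P_in)*100.
eta = (3602 / 6452) * 100 = 55.83 %
Therefore the pump efficiency = 55.83 %.


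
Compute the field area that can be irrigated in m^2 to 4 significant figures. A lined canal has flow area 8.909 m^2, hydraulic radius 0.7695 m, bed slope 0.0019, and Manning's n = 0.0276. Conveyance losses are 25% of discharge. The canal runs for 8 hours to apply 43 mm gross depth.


Approach: apply Manning's equation with a conveyance and depth budget, Q = (1/n)*A*R^(2/3)*S^(1/2); Q_field = Q*(1-loss); Area = Q_field*t/(d/1000).
Step 1 — canal discharge (Manning's equation):
  Q = (1/0.0276) * 8.909 * 0.7695^(2/3) * 0.0019^(1/2) = 11.8151 m^3/s
Step 2 — delivered flow: Q_field = 11.8151*(1 - 25/100) = 8.86129 m^3/s
Step 3 — volume delivered: V = 8.86129 * 8*3600 = 255205 m^3
Step 4 — area served: A = V / (depth/1000) = 255205 / 0.043 = 5935000 m^2
Therefore the field area that can be irrigated = 5935000 m^2.


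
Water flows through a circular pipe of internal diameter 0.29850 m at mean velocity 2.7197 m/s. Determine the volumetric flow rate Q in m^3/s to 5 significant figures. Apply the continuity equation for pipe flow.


Approach: apply the continuity equation for pipe flow, Q = A * v with A = pi*(D/2)^2.
A = pi*(0.29850/2)^2 = 0.06998074 m^2
Q = 0.06998074 * 2.7197 = 0.19033 m^3/s
Therefore the volumetric flow rate Q = 0.19033 m^3/s.


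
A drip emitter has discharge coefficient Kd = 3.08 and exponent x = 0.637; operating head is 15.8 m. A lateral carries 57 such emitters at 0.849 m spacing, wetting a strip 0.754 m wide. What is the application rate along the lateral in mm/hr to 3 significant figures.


Approach: apply the emitter equation with a lateral mass balance, q = Kd*h^x; Q = n*q; rate = Q/(n*spacing*width).
Step 1 — single emitter flow (q = Kd*h^x):
  q = 3.08 * 15.8^0.637 = 17.869 L/hr
Step 2 — total lateral flow: Q = 57 * 17.869 = 1018.5 L/hr
Step 3 — wetted area: A = 57 * 0.849 * 0.754 = 36.488 m^2
Step 4 — application rate: Q/A = 1018.5/36.488 = 27.9 mm/hr
Therefore the application rate along the lateral = 27.9 mm/hr.


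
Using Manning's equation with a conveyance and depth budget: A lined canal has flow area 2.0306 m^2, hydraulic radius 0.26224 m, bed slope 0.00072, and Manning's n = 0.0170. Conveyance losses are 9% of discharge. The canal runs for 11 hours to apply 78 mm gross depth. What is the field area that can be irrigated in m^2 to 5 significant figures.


Approach: apply Manning's equation with a conveyance and depth budget, Q = (1/n)*A*R^(2/3)*S^(1/2); Q_field = Q*(1-loss); Area = Q_field*t/(d/1000).
Step 1 — canal discharge (Manning's equation):
  Q = (1/0.0170) * 2.0306 * 0.26224^(2/3) * 0.00072^(1/2) = 1.313130 m^3/s
Step 2 — delivered flow: Q_field = 1.313130*(1 - 9/100) = 1.194948 m^3/s
Step 3 — volume delivered: V = 1.194948 * 11*3600 = 47319.95 m^3
Step 4 — area served: A = V / (depth/1000) = 47319.95 / 0.078 = 606670 m^2
Therefore the field area that can be irrigated = 606670 m^2.


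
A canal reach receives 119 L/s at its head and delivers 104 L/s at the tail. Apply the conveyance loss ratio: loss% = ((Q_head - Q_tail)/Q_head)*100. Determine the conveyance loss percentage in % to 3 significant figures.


loss = ((119 - 104)/119)*100 = 12.6 %
Therefore the conveyance loss percentage = 12.6 %.


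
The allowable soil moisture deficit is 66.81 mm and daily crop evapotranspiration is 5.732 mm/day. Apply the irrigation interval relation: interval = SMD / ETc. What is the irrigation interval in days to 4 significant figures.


interval = 66.81 / 5.732 = 11.66 days
Therefore the irrigation interval = 11.66 days.


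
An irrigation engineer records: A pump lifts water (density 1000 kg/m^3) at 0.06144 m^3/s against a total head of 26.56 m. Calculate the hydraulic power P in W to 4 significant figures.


Approach: apply the hydraulic power relation, P = rho*g*Q*H.
P = 1000 * 9.81 * 0.06144 * 26.56 = 16010 W
Therefore the hydraulic power P = 16010 W.


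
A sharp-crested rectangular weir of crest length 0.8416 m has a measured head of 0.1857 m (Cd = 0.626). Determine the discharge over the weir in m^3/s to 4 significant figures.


Approach: apply the rectangular weir equation, Q = (2/3)*Cd*L*sqrt(2g)*H^1.5.
Q = (2/3)*0.626*0.8416*sqrt(2*9.81)*0.1857^1.5 = 0.1245 m^3/s
Therefore the discharge over the weir = 0.1245 m^3/s.


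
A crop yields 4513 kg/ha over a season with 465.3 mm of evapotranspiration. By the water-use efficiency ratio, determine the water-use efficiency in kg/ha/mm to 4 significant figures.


Approach: apply the water-use efficiency ratio, WUE = yield/ET.
WUE = 4513 / 465.3 = 9.699 kg/ha/mm
Therefore the water-use efficiency = 9.699 kg/ha/mm.


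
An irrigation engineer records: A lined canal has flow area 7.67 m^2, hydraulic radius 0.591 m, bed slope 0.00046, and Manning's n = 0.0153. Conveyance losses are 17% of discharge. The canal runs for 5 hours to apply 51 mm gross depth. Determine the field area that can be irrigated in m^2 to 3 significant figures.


Approach: apply Manning's equation with a conveyance and depth budget, Q = (1/n)*A*R^(2/3)*S^(1/2); Q_field = Q*(1-loss); Area = Q_field*t/(d/1000).
Step 1 — canal discharge (Manning's equation):
  Q = (1/0.0153) * 7.67 * 0.591^(2/3) * 0.00046^(1/2) = 7.5720 m^3/s
Step 2 — delivered flow: Q_field = 7.5720*(1 - 17/100) = 6.2847 m^3/s
Step 3 — volume delivered: V = 6.2847 * 5*3600 = 113120 m^3
Step 4 — area served: A = V / (depth/1000) = 113120 / 0.051 = 2220000 m^2
Therefore the field area that can be irrigated = 2220000 m^2.


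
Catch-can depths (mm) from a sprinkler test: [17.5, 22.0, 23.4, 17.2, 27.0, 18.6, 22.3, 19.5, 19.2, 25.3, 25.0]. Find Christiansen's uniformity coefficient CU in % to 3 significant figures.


Approach: apply Christiansen's uniformity coefficient, CU = (1 - mean_abs_deviation/mean)*100.
mean = 21.545 mm
mean |d_i - mean| = 2.8595 mm
CU = (1 - 2.8595/21.545)*100 = 86.7 %
Therefore Christiansen's uniformity coefficient CU = 86.7 %.


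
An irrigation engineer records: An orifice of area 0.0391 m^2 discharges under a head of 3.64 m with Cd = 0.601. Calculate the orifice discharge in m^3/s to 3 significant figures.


Approach: apply the orifice equation, Q = Cd*A*sqrt(2*g*h).
Q = 0.601 * 0.0391 * sqrt(2*9.81*3.64) = 0.199 m^3/s
Therefore the orifice discharge = 0.199 m^3/s.


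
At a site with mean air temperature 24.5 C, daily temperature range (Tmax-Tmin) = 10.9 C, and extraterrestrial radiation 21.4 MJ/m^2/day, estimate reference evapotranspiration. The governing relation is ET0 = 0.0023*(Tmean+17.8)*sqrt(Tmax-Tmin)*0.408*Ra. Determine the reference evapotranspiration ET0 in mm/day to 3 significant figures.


ET0 = 0.0023*(24.5+17.8)*sqrt(10.9)*0.408*21.4 = 2.80 mm/day
Therefore the reference evapotranspiration ET0 = 2.80 mm/day.


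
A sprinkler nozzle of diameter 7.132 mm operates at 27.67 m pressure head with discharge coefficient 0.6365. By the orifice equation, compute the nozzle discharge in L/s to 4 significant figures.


Approach: apply the orifice equation, Q = Cd*A*sqrt(2*g*h), A = pi*(d/2)^2.
A = pi*(7.132e-3/2)^2 = 3.99496e-05 m^2
Q = 0.6365 * 3.99496e-05 * sqrt(2*9.81*27.67) * 1000 = 0.5925 L/s
Therefore the nozzle discharge = 0.5925 L/s.


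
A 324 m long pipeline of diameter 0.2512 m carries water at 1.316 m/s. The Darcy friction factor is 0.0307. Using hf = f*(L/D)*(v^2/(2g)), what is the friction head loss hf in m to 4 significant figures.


hf = 0.0307 * (324/0.2512) * (1.316^2 / (2*9.81))
hf = 3.495 m
Therefore the friction head loss hf = 3.495 m.


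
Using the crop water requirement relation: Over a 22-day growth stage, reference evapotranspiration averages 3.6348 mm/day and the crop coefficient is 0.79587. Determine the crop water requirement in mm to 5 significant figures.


Approach: apply the crop water requirement relation, CWR = ET0 * Kc * days.
CWR = 3.6348 * 0.79587 * 22 = 63.642 mm
Therefore the crop water requirement = 63.642 mm.


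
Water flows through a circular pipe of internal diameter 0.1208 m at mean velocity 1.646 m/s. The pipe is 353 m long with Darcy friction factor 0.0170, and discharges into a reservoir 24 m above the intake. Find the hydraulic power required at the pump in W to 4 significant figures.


Approach: apply continuity + Darcy-Weisbach + hydraulic power, Q = A*v; hf = f*(L/D)*(v^2/(2g)); H = static + hf; P = rho*g*Q*H.
Step 1 — flow rate (continuity, Q = A*v):
  A = pi*(0.1208/2)^2 = 0.0114610 m^2
  Q = 0.0114610 * 1.646 = 0.0188649 m^3/s
Step 2 — friction head loss (Darcy-Weisbach):
  hf = 0.0170 * (353/0.1208) * (1.646^2 / (2*9.81))
  hf = 6.85989 m
Step 3 — total head: H = 24 + 6.85989 = 30.8599 m
Step 4 — hydraulic power (P = rho*g*Q*H):
  P = 1000 * 9.81 * 0.0188649 * 30.8599 = 5711 W
Therefore the hydraulic power required at the pump = 5711 W.


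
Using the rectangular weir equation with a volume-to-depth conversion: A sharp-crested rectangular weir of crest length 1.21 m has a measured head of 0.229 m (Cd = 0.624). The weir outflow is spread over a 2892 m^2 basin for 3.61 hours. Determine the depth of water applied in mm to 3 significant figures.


Approach: apply the rectangular weir equation with a volume-to-depth conversion, Q = (2/3)*Cd*L*sqrt(2g)*H^1.5; d = Q*t/A * 1000.
Step 1 — weir discharge:
  Q = (2/3)*0.624*1.21*sqrt(2*9.81)*0.229^1.5 = 0.24433 m^3/s
Step 2 — volume: V = 0.24433 * 3.61*3600 = 3175.3 m^3
Step 3 — depth: d = V/A * 1000 = 3175.3/2892 * 1000 = 1100 mm
Therefore the depth of water applied = 1100 mm.


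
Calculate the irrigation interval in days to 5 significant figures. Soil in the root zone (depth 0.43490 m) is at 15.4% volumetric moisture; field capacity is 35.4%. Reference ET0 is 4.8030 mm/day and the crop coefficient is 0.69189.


Approach: apply soil-water budget scheduling, SMD = (FC-theta)/100*depth*1000; ETc = ET0*Kc; interval = SMD/ETc.
Step 1 — soil moisture deficit:
  SMD = (35.4 - 15.4)/100 * 0.43490 * 1000 = 86.98000 mm
Step 2 — daily crop ET (ETc = ET0*Kc):
  ETc = 4.8030 * 0.69189 = 3.323148 mm/day
Step 3 — irrigation interval (SMD/ETc):
  interval = 86.98000 / 3.323148 = 26.174 days
Therefore the irrigation interval = 26.174 days.


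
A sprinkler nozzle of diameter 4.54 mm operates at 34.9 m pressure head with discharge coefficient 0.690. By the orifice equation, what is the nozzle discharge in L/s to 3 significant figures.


Approach: apply the orifice equation, Q = Cd*A*sqrt(2*g*h), A = pi*(d/2)^2.
A = pi*(4.54e-3/2)^2 = 1.6188e-05 m^2
Q = 0.690 * 1.6188e-05 * sqrt(2*9.81*34.9) * 1000 = 0.292 L/s
Therefore the nozzle discharge = 0.292 L/s.


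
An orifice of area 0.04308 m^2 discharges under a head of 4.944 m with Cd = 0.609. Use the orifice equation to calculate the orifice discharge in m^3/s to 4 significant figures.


Approach: apply the orifice equation, Q = Cd*A*sqrt(2*g*h).
Q = 0.609 * 0.04308 * sqrt(2*9.81*4.944) = 0.2584 m^3/s
Therefore the orifice discharge = 0.2584 m^3/s.


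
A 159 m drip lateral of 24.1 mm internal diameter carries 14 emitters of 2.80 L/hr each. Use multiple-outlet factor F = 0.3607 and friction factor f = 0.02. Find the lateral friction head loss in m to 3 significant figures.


Approach: apply Darcy-Weisbach with the multiple-outlet F-factor, Q = n*q/(3600*1000) m^3/s; v = Q/A; hf = F*f*(L/D)*(v^2/(2g)).
Q = 14*2.80/(3600*1000) = 1.0889e-05 m^3/s
A = pi*(24.1e-3/2)^2 = 4.5617e-04 m^2, so v = Q/A = 0.023870 m/s
hf = 0.3607*0.02*(159/0.0241)*(0.023870^2/(2*9.81)) = 0.00138 m
Therefore the lateral friction head loss = 0.00138 m.


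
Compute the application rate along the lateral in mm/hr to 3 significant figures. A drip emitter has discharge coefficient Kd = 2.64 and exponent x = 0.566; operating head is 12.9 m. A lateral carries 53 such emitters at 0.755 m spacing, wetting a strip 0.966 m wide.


Approach: apply the emitter equation with a lateral mass balance, q = Kd*h^x; Q = n*q; rate = Q/(n*spacing*width).
Step 1 — single emitter flow (q = Kd*h^x):
  q = 2.64 * 12.9^0.566 = 11.225 L/hr
Step 2 — total lateral flow: Q = 53 * 11.225 = 594.94 L/hr
Step 3 — wetted area: A = 53 * 0.755 * 0.966 = 38.654 m^2
Step 4 — application rate: Q/A = 594.94/38.654 = 15.4 mm/hr
Therefore the application rate along the lateral = 15.4 mm/hr.


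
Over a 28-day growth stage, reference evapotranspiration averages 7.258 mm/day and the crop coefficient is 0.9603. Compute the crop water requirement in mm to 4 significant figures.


Approach: apply the crop water requirement relation, CWR = ET0 * Kc * days.
CWR = 7.258 * 0.9603 * 28 = 195.2 mm
Therefore the crop water requirement = 195.2 mm.


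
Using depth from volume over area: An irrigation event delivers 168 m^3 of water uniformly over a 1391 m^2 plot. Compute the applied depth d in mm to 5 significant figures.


Approach: apply depth from volume over area, d = (V/A)*1000.
d = (168 / 1391) * 1000 = 120.78 mm
Therefore the applied depth d = 120.78 mm.


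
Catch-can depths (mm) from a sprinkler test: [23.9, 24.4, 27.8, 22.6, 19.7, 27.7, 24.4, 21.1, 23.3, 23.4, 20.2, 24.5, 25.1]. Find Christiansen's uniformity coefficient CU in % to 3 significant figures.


Approach: apply Christiansen's uniformity coefficient, CU = (1 - mean_abs_deviation/mean)*100.
mean = 23.700 mm
mean |d_i - mean| = 1.8308 mm
CU = (1 - 1.8308/23.700)*100 = 92.3 %
Therefore Christiansen's uniformity coefficient CU = 92.3 %.


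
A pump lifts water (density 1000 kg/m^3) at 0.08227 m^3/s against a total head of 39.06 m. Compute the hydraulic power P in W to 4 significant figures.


Approach: apply the hydraulic power relation, P = rho*g*Q*H.
P = 1000 * 9.81 * 0.08227 * 39.06 = 31520 W
Therefore the hydraulic power P = 31520 W.


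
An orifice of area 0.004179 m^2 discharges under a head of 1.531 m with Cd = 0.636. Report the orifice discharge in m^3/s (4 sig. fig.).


Approach: apply the orifice equation, Q = Cd*A*sqrt(2*g*h).
Q = 0.636 * 0.004179 * sqrt(2*9.81*1.531) = 0.01457 m^3/s
Therefore the orifice discharge = 0.01457 m^3/s.


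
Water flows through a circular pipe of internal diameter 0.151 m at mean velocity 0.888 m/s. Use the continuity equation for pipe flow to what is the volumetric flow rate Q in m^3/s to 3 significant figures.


Approach: apply the continuity equation for pipe flow, Q = A * v with A = pi*(D/2)^2.
A = pi*(0.151/2)^2 = 0.017908 m^2
Q = 0.017908 * 0.888 = 0.0159 m^3/s
Therefore the volumetric flow rate Q = 0.0159 m^3/s.


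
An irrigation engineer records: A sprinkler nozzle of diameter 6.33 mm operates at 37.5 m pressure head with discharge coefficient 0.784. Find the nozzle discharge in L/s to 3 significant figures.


Approach: apply the orifice equation, Q = Cd*A*sqrt(2*g*h), A = pi*(d/2)^2.
A = pi*(6.33e-3/2)^2 = 3.1470e-05 m^2
Q = 0.784 * 3.1470e-05 * sqrt(2*9.81*37.5) * 1000 = 0.669 L/s
Therefore the nozzle discharge = 0.669 L/s.


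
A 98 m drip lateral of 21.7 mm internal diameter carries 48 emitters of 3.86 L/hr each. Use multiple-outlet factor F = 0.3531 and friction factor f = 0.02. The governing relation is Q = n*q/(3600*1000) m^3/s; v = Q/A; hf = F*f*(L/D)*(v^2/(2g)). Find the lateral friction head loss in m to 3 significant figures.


Q = 48*3.86/(3600*1000) = 5.1467e-05 m^3/s
A = pi*(21.7e-3/2)^2 = 3.6984e-04 m^2, so v = Q/A = 0.13916 m/s
hf = 0.3531*0.02*(98/0.0217)*(0.13916^2/(2*9.81)) = 0.0315 m
Therefore the lateral friction head loss = 0.0315 m.


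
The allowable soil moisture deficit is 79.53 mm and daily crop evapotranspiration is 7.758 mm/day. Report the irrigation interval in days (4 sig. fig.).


Approach: apply the irrigation interval relation, interval = SMD / ETc.
interval = 79.53 / 7.758 = 10.25 days
Therefore the irrigation interval = 10.25 days.


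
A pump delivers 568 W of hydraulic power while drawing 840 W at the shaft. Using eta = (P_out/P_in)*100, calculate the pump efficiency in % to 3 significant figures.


eta = (568 / 840) * 100 = 67.6 %
Therefore the pump efficiency = 67.6 %.


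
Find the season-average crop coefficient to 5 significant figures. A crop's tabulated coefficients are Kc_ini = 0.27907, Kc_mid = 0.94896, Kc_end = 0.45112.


Approach: apply a simple seasonal average, Kc_avg = (Kc_ini + Kc_mid + Kc_end)/3.
Kc_avg = (0.27907 + 0.94896 + 0.45112)/3 = 0.55972
Therefore the season-average crop coefficient = 0.55972.


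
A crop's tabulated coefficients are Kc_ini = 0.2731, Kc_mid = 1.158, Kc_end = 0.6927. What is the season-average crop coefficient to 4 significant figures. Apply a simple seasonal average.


Approach: apply a simple seasonal average, Kc_avg = (Kc_ini + Kc_mid + Kc_end)/3.
Kc_avg = (0.2731 + 1.158 + 0.6927)/3 = 0.7079
Therefore the season-average crop coefficient = 0.7079.


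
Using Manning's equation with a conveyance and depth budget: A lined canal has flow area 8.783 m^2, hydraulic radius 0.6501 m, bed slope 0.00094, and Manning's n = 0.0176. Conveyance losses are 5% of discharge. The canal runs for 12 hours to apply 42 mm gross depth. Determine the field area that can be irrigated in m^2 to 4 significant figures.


Approach: apply Manning's equation with a conveyance and depth budget, Q = (1/n)*A*R^(2/3)*S^(1/2); Q_field = Q*(1-loss); Area = Q_field*t/(d/1000).
Step 1 — canal discharge (Manning's equation):
  Q = (1/0.0176) * 8.783 * 0.6501^(2/3) * 0.00094^(1/2) = 11.4819 m^3/s
Step 2 — delivered flow: Q_field = 11.4819*(1 - 5/100) = 10.9078 m^3/s
Step 3 — volume delivered: V = 10.9078 * 12*3600 = 471218 m^3
Step 4 — area served: A = V / (depth/1000) = 471218 / 0.042 = 11220000 m^2
Therefore the field area that can be irrigated = 11220000 m^2.


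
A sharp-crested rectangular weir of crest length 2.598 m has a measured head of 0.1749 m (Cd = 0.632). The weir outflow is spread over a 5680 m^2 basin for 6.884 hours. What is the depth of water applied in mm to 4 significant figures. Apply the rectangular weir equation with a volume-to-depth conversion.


Approach: apply the rectangular weir equation with a volume-to-depth conversion, Q = (2/3)*Cd*L*sqrt(2g)*H^1.5; d = Q*t/A * 1000.
Step 1 — weir discharge:
  Q = (2/3)*0.632*2.598*sqrt(2*9.81)*0.1749^1.5 = 0.354649 m^3/s
Step 2 — volume: V = 0.354649 * 6.884*3600 = 8789.06 m^3
Step 3 — depth: d = V/A * 1000 = 8789.06/5680 * 1000 = 1547 mm
Therefore the depth of water applied = 1547 mm.


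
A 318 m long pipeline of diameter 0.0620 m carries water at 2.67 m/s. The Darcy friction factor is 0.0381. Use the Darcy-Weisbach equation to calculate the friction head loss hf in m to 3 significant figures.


Approach: apply the Darcy-Weisbach equation, hf = f*(L/D)*(v^2/(2g)).
hf = 0.0381 * (318/0.0620) * (2.67^2 / (2*9.81))
hf = 71.0 m
Therefore the friction head loss hf = 71.0 m.


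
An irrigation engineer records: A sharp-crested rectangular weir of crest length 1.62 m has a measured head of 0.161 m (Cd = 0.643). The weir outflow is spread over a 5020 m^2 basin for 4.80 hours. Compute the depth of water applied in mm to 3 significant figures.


Approach: apply the rectangular weir equation with a volume-to-depth conversion, Q = (2/3)*Cd*L*sqrt(2g)*H^1.5; d = Q*t/A * 1000.
Step 1 — weir discharge:
  Q = (2/3)*0.643*1.62*sqrt(2*9.81)*0.161^1.5 = 0.19871 m^3/s
Step 2 — volume: V = 0.19871 * 4.80*3600 = 3433.7 m^3
Step 3 — depth: d = V/A * 1000 = 3433.7/5020 * 1000 = 684 mm
Therefore the depth of water applied = 684 mm.


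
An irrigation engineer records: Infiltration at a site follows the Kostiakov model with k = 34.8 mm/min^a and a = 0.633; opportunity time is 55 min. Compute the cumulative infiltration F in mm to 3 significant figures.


Approach: apply the Kostiakov infiltration equation, F = k*t^a.
F = 34.8 * 55^0.633 = 440 mm
Therefore the cumulative infiltration F = 440 mm.


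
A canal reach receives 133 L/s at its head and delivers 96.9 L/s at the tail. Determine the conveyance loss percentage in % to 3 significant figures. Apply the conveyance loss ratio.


Approach: apply the conveyance loss ratio, loss% = ((Q_head - Q_tail)/Q_head)*100.
loss = ((133 - 96.9)/133)*100 = 27.1 %
Therefore the conveyance loss percentage = 27.1 %.


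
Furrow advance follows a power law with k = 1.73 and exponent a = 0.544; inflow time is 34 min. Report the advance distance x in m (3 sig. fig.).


Approach: apply the power-law advance function, x = k*t^a.
x = 1.73 * 34^0.544 = 11.8 m
Therefore the advance distance x = 11.8 m.


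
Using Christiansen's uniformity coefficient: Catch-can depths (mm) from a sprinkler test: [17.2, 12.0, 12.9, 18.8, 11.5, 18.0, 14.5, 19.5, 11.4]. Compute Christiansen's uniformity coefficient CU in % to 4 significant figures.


Approach: apply Christiansen's uniformity coefficient, CU = (1 - mean_abs_deviation/mean)*100.
mean = 15.0889 mm
mean |d_i - mean| = 2.92099 mm
CU = (1 - 2.92099/15.0889)*100 = 80.64 %
Therefore Christiansen's uniformity coefficient CU = 80.64 %.


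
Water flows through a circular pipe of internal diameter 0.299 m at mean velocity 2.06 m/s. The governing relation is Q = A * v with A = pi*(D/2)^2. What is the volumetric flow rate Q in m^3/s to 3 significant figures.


A = pi*(0.299/2)^2 = 0.070215 m^2
Q = 0.070215 * 2.06 = 0.145 m^3/s
Therefore the volumetric flow rate Q = 0.145 m^3/s.


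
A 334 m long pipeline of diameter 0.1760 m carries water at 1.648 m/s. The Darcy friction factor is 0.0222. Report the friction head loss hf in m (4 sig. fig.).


Approach: apply the Darcy-Weisbach equation, hf = f*(L/D)*(v^2/(2g)).
hf = 0.0222 * (334/0.1760) * (1.648^2 / (2*9.81))
hf = 5.832 m
Therefore the friction head loss hf = 5.832 m.


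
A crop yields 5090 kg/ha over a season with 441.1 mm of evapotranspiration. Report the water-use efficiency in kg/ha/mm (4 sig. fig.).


Approach: apply the water-use efficiency ratio, WUE = yield/ET.
WUE = 5090 / 441.1 = 11.54 kg/ha/mm
Therefore the water-use efficiency = 11.54 kg/ha/mm.


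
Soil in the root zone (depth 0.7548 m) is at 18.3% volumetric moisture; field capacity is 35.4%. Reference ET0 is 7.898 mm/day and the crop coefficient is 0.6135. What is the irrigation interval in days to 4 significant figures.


Approach: apply soil-water budget scheduling, SMD = (FC-theta)/100*depth*1000; ETc = ET0*Kc; interval = SMD/ETc.
Step 1 — soil moisture deficit:
  SMD = (35.4 - 18.3)/100 * 0.7548 * 1000 = 129.071 mm
Step 2 — daily crop ET (ETc = ET0*Kc):
  ETc = 7.898 * 0.6135 = 4.84542 mm/day
Step 3 — irrigation interval (SMD/ETc):
  interval = 129.071 / 4.84542 = 26.64 days
Therefore the irrigation interval = 26.64 days.


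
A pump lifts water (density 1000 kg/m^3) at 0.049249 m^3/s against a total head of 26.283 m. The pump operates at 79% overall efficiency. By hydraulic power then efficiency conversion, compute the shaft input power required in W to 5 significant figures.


Approach: apply hydraulic power then efficiency conversion, P = rho*g*Q*H; P_in = P/eta.
Step 1 — hydraulic power (P = rho*g*Q*H):
  P = 1000 * 9.81 * 0.049249 * 26.283 = 12698.18 W
Step 2 — input power: P_in = P/eta = 12698.18 / 0.79 = 16074 W
Therefore the shaft input power required = 16074 W.
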